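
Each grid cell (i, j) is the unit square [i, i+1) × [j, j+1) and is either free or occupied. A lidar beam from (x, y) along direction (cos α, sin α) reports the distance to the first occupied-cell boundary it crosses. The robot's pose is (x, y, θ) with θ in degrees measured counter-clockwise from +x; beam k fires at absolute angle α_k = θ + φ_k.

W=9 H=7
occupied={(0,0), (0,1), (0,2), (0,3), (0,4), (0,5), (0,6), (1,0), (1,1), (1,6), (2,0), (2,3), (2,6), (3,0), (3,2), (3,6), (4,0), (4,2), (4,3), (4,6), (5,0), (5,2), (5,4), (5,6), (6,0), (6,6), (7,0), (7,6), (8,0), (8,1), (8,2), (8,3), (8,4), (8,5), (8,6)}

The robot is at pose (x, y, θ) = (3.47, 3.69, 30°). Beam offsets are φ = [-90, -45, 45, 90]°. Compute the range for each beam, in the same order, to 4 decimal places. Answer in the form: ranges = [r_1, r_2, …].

beam 1: φ=-90°, α=300°
  cosα=0.5000 sinα=-0.8660 | (3,3) | tMaxX 1.0600 tMaxY 0.7967 | tΔX 2.0000 tΔY 1.1547
    t=0.7967 [y] (3,2) — stop
  → r_1 = 0.7967
beam 2: φ=-45°, α=345°
  cosα=0.9659 sinα=-0.2588 | (3,3) | tMaxX 0.5487 tMaxY 2.6660 | tΔX 1.0353 tΔY 3.8637
    t=0.5487 [x] (4,3) — stop
  → r_2 = 0.5487
beam 3: φ=45°, α=75°
  cosα=0.2588 sinα=0.9659 | (3,3) | tMaxX 2.0478 tMaxY 0.3209 | tΔX 3.8637 tΔY 1.0353
    t=0.3209 [y] (3,4)
    t=1.3562 [y] (3,5)
    t=2.0478 [x] (4,5)
    t=2.3915 [y] (4,6) — stop
  → r_3 = 2.3915
beam 4: φ=90°, α=120°
  cosα=-0.5000 sinα=0.8660 | (3,3) | tMaxX 0.9400 tMaxY 0.3580 | tΔX 2.0000 tΔY 1.1547
    t=0.3580 [y] (3,4)
    t=0.9400 [x] (2,4)
    t=1.5127 [y] (2,5)
    t=2.6674 [y] (2,6) — stop
  → r_4 = 2.6674

ranges = [0.7967, 0.5487, 2.3915, 2.6674]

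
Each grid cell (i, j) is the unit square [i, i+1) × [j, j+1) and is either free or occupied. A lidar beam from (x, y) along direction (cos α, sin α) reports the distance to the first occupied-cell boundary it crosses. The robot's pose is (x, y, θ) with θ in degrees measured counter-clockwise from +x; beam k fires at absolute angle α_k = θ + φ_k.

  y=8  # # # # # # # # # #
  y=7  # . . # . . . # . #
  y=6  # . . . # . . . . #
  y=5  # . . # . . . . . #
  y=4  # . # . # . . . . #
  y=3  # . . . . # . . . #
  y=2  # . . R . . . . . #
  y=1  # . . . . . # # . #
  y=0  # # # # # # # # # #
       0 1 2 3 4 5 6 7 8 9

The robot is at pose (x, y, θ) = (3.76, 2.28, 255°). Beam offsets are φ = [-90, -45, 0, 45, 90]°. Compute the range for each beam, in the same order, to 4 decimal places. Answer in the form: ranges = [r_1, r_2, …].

beam 1: φ=-90°, α=165°
  cosα=-0.9659 sinα=0.2588 | (3,2) | tMaxX 0.7868 tMaxY 2.7819 | tΔX 1.0353 tΔY 3.8637
    t=0.7868 [x] (2,2)
    t=1.8221 [x] (1,2)
    t=2.7819 [y] (1,3)
    t=2.8574 [x] (0,3) — stop
  → r_1 = 2.8574
beam 2: φ=-45°, α=210°
  cosα=-0.8660 sinα=-0.5000 | (3,2) | tMaxX 0.8776 tMaxY 0.5600 | tΔX 1.1547 tΔY 2.0000
    t=0.5600 [y] (3,1)
    t=0.8776 [x] (2,1)
    t=2.0323 [x] (1,1)
    t=2.5600 [y] (1,0) — stop
  → r_2 = 2.5600
beam 3: φ=0°, α=255°
  cosα=-0.2588 sinα=-0.9659 | (3,2) | tMaxX 2.9364 tMaxY 0.2899 | tΔX 3.8637 tΔY 1.0353
    t=0.2899 [y] (3,1)
    t=1.3252 [y] (3,0) — stop
  → r_3 = 1.3252
beam 4: φ=45°, α=300°
  cosα=0.5000 sinα=-0.8660 | (3,2) | tMaxX 0.4800 tMaxY 0.3233 | tΔX 2.0000 tΔY 1.1547
    t=0.3233 [y] (3,1)
    t=0.4800 [x] (4,1)
    t=1.4780 [y] (4,0) — stop
  → r_4 = 1.4780
beam 5: φ=90°, α=345°
  cosα=0.9659 sinα=-0.2588 | (3,2) | tMaxX 0.2485 tMaxY 1.0818 | tΔX 1.0353 tΔY 3.8637
    t=0.2485 [x] (4,2)
    t=1.0818 [y] (4,1)
    t=1.2837 [x] (5,1)
    t=2.3190 [x] (6,1) — stop
  → r_5 = 2.3190

ranges = [2.8574, 2.5600, 1.3252, 1.4780, 2.3190]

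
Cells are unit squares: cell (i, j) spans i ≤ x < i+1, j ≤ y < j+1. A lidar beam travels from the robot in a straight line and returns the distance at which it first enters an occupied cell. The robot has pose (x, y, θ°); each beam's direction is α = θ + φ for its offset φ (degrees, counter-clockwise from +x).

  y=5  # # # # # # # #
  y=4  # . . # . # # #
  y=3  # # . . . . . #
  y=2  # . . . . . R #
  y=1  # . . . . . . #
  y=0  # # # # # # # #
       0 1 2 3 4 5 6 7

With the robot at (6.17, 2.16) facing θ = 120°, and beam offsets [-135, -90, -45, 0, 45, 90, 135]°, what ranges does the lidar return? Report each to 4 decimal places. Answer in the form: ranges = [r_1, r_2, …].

beam 1: φ=-135°, α=345°
  d=(0.9659,-0.2588)  start (6,2)  tX=0.8593 tY=0.6182  stride 1/|dx|=1.0353 1/|dy|=3.8637
    cross y-line → (6,1), t=0.6182
    cross x-line → (7,1), t=0.8593 (wall)
  → r_1 = 0.8593
beam 2: φ=-90°, α=30°
  d=(0.8660,0.5000)  start (6,2)  tX=0.9584 tY=1.6800  stride 1/|dx|=1.1547 1/|dy|=2.0000
    cross x-line → (7,2), t=0.9584 (wall)
  → r_2 = 0.9584
beam 3: φ=-45°, α=75°
  d=(0.2588,0.9659)  start (6,2)  tX=3.2069 tY=0.8696  stride 1/|dx|=3.8637 1/|dy|=1.0353
    cross y-line → (6,3), t=0.8696
    cross y-line → (6,4), t=1.9049 (wall)
  → r_3 = 1.9049
beam 4: φ=0°, α=120°
  d=(-0.5000,0.8660)  start (6,2)  tX=0.3400 tY=0.9699  stride 1/|dx|=2.0000 1/|dy|=1.1547
    cross x-line → (5,2), t=0.3400
    cross y-line → (5,3), t=0.9699
    cross y-line → (5,4), t=2.1246 (wall)
  → r_4 = 2.1246
beam 5: φ=45°, α=165°
  d=(-0.9659,0.2588)  start (6,2)  tX=0.1760 tY=3.2455  stride 1/|dx|=1.0353 1/|dy|=3.8637
    cross x-line → (5,2), t=0.1760
    cross x-line → (4,2), t=1.2113
    cross x-line → (3,2), t=2.2465
    cross y-line → (3,3), t=3.2455
    cross x-line → (2,3), t=3.2818
    cross x-line → (1,3), t=4.3171 (wall)
  → r_5 = 4.3171
beam 6: φ=90°, α=210°
  d=(-0.8660,-0.5000)  start (6,2)  tX=0.1963 tY=0.3200  stride 1/|dx|=1.1547 1/|dy|=2.0000
    cross x-line → (5,2), t=0.1963
    cross y-line → (5,1), t=0.3200
    cross x-line → (4,1), t=1.3510
    cross y-line → (4,0), t=2.3200 (wall)
  → r_6 = 2.3200
beam 7: φ=135°, α=255°
  d=(-0.2588,-0.9659)  start (6,2)  tX=0.6568 tY=0.1656  stride 1/|dx|=3.8637 1/|dy|=1.0353
    cross y-line → (6,1), t=0.1656
    cross x-line → (5,1), t=0.6568
    cross y-line → (5,0), t=1.2009 (wall)
  → r_7 = 1.2009

ranges = [0.8593, 0.9584, 1.9049, 2.1246, 4.3171, 2.3200, 1.2009]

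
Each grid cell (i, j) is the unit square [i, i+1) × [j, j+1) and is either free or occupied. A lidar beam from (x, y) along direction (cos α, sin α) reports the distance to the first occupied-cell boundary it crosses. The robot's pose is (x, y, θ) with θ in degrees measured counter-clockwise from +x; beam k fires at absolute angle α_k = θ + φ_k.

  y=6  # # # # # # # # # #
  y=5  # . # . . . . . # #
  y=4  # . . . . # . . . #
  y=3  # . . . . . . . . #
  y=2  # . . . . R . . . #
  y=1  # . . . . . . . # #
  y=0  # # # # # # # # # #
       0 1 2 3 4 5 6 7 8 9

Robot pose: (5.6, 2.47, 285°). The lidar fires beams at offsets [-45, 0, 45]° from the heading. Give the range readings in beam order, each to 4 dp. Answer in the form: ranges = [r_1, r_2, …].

ranges = [1.6974, 1.5219, 2.7713]

beam 1: φ=-45°, α=240°
  d=(-0.5000,-0.8660)  start (5,2)  tX=1.2000 tY=0.5427  stride 1/|dx|=2.0000 1/|dy|=1.1547
    cross y-line → (5,1), t=0.5427
    cross x-line → (4,1), t=1.2000
    cross y-line → (4,0), t=1.6974 (wall)
  → r_1 = 1.6974
beam 2: φ=0°, α=285°
  d=(0.2588,-0.9659)  start (5,2)  tX=1.5455 tY=0.4866  stride 1/|dx|=3.8637 1/|dy|=1.0353
    cross y-line → (5,1), t=0.4866
    cross y-line → (5,0), t=1.5219 (wall)
  → r_2 = 1.5219
beam 3: φ=45°, α=330°
  d=(0.8660,-0.5000)  start (5,2)  tX=0.4619 tY=0.9400  stride 1/|dx|=1.1547 1/|dy|=2.0000
    cross x-line → (6,2), t=0.4619
    cross y-line → (6,1), t=0.9400
    cross x-line → (7,1), t=1.6166
    cross x-line → (8,1), t=2.7713 (wall)
  → r_3 = 2.7713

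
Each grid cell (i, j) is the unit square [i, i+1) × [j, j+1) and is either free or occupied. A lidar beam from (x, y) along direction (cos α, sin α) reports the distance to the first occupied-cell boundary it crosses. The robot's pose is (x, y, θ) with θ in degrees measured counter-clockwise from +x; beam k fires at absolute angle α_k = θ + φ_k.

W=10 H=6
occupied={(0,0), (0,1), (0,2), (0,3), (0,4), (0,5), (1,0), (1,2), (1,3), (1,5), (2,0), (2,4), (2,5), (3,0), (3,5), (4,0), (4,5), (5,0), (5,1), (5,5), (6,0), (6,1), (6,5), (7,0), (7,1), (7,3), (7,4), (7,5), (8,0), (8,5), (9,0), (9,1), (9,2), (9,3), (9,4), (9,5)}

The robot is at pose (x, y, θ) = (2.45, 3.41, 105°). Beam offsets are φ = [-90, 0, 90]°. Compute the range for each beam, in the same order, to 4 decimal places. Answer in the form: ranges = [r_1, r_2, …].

ranges = [4.7105, 0.6108, 0.4659]

beam 1: φ=-90°, α=15°
  dir = (cos 15°, sin 15°) = (0.9659, 0.2588); from cell (2,3)
  next x-line at t=0.5694, next y-line at t=2.2796; Δt_x=1.0353, Δt_y=3.8637
    x: enter (3,3) at t=0.5694
    x: enter (4,3) at t=1.6047
    y: enter (4,4) at t=2.2796
    x: enter (5,4) at t=2.6400
    x: enter (6,4) at t=3.6752
    x: enter (7,4) at t=4.7105 ← occupied
  → r_1 = 4.7105
beam 2: φ=0°, α=105°
  dir = (cos 105°, sin 105°) = (-0.2588, 0.9659); from cell (2,3)
  next x-line at t=1.7387, next y-line at t=0.6108; Δt_x=3.8637, Δt_y=1.0353
    y: enter (2,4) at t=0.6108 ← occupied
  → r_2 = 0.6108
beam 3: φ=90°, α=195°
  dir = (cos 195°, sin 195°) = (-0.9659, -0.2588); from cell (2,3)
  next x-line at t=0.4659, next y-line at t=1.5841; Δt_x=1.0353, Δt_y=3.8637
    x: enter (1,3) at t=0.4659 ← occupied
  → r_3 = 0.4659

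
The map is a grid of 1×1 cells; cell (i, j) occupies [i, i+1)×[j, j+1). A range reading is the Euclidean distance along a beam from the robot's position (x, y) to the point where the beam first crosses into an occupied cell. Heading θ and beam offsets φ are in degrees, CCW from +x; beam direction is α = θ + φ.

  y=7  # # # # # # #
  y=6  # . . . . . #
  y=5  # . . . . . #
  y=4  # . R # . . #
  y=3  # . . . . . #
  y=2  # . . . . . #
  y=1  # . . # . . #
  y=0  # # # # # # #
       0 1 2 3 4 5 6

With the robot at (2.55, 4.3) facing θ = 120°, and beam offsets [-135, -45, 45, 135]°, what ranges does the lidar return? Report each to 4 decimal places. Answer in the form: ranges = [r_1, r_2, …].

beam 1: φ=-135°, α=345°
  dir = (cos 345°, sin 345°) = (0.9659, -0.2588); from cell (2,4)
  next x-line at t=0.4659, next y-line at t=1.1591; Δt_x=1.0353, Δt_y=3.8637
    x: enter (3,4) at t=0.4659 ← occupied
  → r_1 = 0.4659
beam 2: φ=-45°, α=75°
  dir = (cos 75°, sin 75°) = (0.2588, 0.9659); from cell (2,4)
  next x-line at t=1.7387, next y-line at t=0.7247; Δt_x=3.8637, Δt_y=1.0353
    y: enter (2,5) at t=0.7247
    x: enter (3,5) at t=1.7387
    y: enter (3,6) at t=1.7600
    y: enter (3,7) at t=2.7952 ← occupied
  → r_2 = 2.7952
beam 3: φ=45°, α=165°
  dir = (cos 165°, sin 165°) = (-0.9659, 0.2588); from cell (2,4)
  next x-line at t=0.5694, next y-line at t=2.7046; Δt_x=1.0353, Δt_y=3.8637
    x: enter (1,4) at t=0.5694
    x: enter (0,4) at t=1.6047 ← occupied
  → r_3 = 1.6047
beam 4: φ=135°, α=255°
  dir = (cos 255°, sin 255°) = (-0.2588, -0.9659); from cell (2,4)
  next x-line at t=2.1250, next y-line at t=0.3106; Δt_x=3.8637, Δt_y=1.0353
    y: enter (2,3) at t=0.3106
    y: enter (2,2) at t=1.3459
    x: enter (1,2) at t=2.1250
    y: enter (1,1) at t=2.3811
    y: enter (1,0) at t=3.4164 ← occupied
  → r_4 = 3.4164

ranges = [0.4659, 2.7952, 1.6047, 3.4164]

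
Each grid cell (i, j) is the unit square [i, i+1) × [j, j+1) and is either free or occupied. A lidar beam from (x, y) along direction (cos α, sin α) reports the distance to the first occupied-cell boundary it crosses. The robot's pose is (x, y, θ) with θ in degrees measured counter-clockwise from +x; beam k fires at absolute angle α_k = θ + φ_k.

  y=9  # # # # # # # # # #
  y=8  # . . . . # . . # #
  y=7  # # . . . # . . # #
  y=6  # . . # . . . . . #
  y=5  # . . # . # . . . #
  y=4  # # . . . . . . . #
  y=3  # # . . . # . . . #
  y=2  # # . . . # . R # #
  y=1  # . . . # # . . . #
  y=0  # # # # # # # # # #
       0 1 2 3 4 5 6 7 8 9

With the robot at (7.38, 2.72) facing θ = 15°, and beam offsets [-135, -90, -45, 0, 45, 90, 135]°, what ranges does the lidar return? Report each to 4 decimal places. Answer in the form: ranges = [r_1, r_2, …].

beam 1: φ=-135°, α=240°
  direction (-0.5000, -0.8660); cell (7,2); t to first gridline: x 0.7600, y 0.8314 (then +2.0000 / +1.1547)
    (6,2) via x @ 0.7600
    (6,1) via y @ 0.8314
    (6,0) via y @ 1.9861  # hit
  → r_1 = 1.9861
beam 2: φ=-90°, α=285°
  direction (0.2588, -0.9659); cell (7,2); t to first gridline: x 2.3955, y 0.7454 (then +3.8637 / +1.0353)
    (7,1) via y @ 0.7454
    (7,0) via y @ 1.7807  # hit
  → r_2 = 1.7807
beam 3: φ=-45°, α=330°
  direction (0.8660, -0.5000); cell (7,2); t to first gridline: x 0.7159, y 1.4400 (then +1.1547 / +2.0000)
    (8,2) via x @ 0.7159  # hit
  → r_3 = 0.7159
beam 4: φ=0°, α=15°
  direction (0.9659, 0.2588); cell (7,2); t to first gridline: x 0.6419, y 1.0818 (then +1.0353 / +3.8637)
    (8,2) via x @ 0.6419  # hit
  → r_4 = 0.6419
beam 5: φ=45°, α=60°
  direction (0.5000, 0.8660); cell (7,2); t to first gridline: x 1.2400, y 0.3233 (then +2.0000 / +1.1547)
    (7,3) via y @ 0.3233
    (8,3) via x @ 1.2400
    (8,4) via y @ 1.4780
    (8,5) via y @ 2.6327
    (9,5) via x @ 3.2400  # hit
  → r_5 = 3.2400
beam 6: φ=90°, α=105°
  direction (-0.2588, 0.9659); cell (7,2); t to first gridline: x 1.4682, y 0.2899 (then +3.8637 / +1.0353)
    (7,3) via y @ 0.2899
    (7,4) via y @ 1.3252
    (6,4) via x @ 1.4682
    (6,5) via y @ 2.3604
    (6,6) via y @ 3.3957
    (6,7) via y @ 4.4310
    (5,7) via x @ 5.3319  # hit
  → r_6 = 5.3319
beam 7: φ=135°, α=150°
  direction (-0.8660, 0.5000); cell (7,2); t to first gridline: x 0.4388, y 0.5600 (then +1.1547 / +2.0000)
    (6,2) via x @ 0.4388
    (6,3) via y @ 0.5600
    (5,3) via x @ 1.5935  # hit
  → r_7 = 1.5935

ranges = [1.9861, 1.7807, 0.7159, 0.6419, 3.2400, 5.3319, 1.5935]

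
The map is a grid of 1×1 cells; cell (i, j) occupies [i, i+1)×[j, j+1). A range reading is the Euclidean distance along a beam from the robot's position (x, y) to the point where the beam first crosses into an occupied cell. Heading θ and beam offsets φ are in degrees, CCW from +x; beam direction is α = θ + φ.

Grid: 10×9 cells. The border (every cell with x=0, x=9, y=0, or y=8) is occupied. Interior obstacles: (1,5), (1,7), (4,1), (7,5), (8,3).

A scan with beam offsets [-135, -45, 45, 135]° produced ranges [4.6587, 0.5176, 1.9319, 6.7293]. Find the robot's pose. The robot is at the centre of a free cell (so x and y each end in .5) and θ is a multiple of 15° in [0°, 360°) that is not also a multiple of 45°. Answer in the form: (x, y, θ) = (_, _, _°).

Enumerate (i+0.5, j+0.5, θ) over the 51 free cells and 16 admissible headings. For each, cast all 4 beams and compare to the given ranges.
  (2.5, 1.5, 60°): beam 1 = 0.5176 ≠ 4.6587 ✗
  (3.5, 4.5, 240°): beam 1 = 3.6235 ≠ 4.6587 ✗
  (5.5, 4.5, 240°): beam 1 = 3.6235 ≠ 4.6587 ✗
  …
  (4.5, 7.5, 120°): r_1=4.6587, r_2=0.5176, r_3=1.9319, r_4=6.7293 — all match ✓
Unique over the lattice → pose = (4.5, 7.5, 120°).

(x, y, θ) = (4.5, 7.5, 120°)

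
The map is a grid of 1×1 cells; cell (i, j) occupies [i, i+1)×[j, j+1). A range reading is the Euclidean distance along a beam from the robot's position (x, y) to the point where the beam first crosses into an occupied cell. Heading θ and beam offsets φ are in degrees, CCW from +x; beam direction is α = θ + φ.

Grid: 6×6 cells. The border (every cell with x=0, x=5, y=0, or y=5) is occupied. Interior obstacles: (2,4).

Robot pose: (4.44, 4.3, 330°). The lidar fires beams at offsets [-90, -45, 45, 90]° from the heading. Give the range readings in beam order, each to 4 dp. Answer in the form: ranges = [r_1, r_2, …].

beam 1: φ=-90°, α=240°
  direction (-0.5000, -0.8660); cell (4,4); t to first gridline: x 0.8800, y 0.3464 (then +2.0000 / +1.1547)
    (4,3) via y @ 0.3464
    (3,3) via x @ 0.8800
    (3,2) via y @ 1.5011
    (3,1) via y @ 2.6558
    (2,1) via x @ 2.8800
    (2,0) via y @ 3.8105  # hit
  → r_1 = 3.8105
beam 2: φ=-45°, α=285°
  direction (0.2588, -0.9659); cell (4,4); t to first gridline: x 2.1637, y 0.3106 (then +3.8637 / +1.0353)
    (4,3) via y @ 0.3106
    (4,2) via y @ 1.3459
    (5,2) via x @ 2.1637  # hit
  → r_2 = 2.1637
beam 3: φ=45°, α=15°
  direction (0.9659, 0.2588); cell (4,4); t to first gridline: x 0.5798, y 2.7046 (then +1.0353 / +3.8637)
    (5,4) via x @ 0.5798  # hit
  → r_3 = 0.5798
beam 4: φ=90°, α=60°
  direction (0.5000, 0.8660); cell (4,4); t to first gridline: x 1.1200, y 0.8083 (then +2.0000 / +1.1547)
    (4,5) via y @ 0.8083  # hit
  → r_4 = 0.8083

ranges = [3.8105, 2.1637, 0.5798, 0.8083]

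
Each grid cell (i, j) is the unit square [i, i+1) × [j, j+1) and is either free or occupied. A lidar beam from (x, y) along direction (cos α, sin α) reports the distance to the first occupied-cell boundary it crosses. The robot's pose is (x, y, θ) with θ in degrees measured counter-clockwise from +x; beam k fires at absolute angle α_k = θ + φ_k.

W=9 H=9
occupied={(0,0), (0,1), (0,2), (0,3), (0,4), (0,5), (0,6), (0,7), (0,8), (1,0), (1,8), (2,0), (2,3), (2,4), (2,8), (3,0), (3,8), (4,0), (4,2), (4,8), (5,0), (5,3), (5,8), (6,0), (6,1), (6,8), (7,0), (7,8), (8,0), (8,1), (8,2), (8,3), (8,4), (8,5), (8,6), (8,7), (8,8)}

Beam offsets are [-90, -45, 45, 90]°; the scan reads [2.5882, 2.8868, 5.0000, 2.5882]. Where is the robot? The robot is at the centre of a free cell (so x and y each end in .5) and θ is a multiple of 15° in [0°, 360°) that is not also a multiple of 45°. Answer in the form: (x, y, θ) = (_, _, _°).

(x, y, θ) = (5.5, 5.5, 105°)

Candidates: 44 free-cell centres × 16 headings = 704 poses. Raycast each; keep the one whose scan matches to 4 dp.
  (7.5, 5.5, 210°): beam 1 = 2.8868 ≠ 2.5882 ✗
  (1.5, 5.5, 240°): beam 1 = 0.5774 ≠ 2.5882 ✗
  (1.5, 4.5, 30°): beam 1 = 1.0000 ≠ 2.5882 ✗
  …
  (5.5, 5.5, 105°): r_1=2.5882, r_2=2.8868, r_3=5.0000, r_4=2.5882 — all match ✓
Only this pose fits every beam.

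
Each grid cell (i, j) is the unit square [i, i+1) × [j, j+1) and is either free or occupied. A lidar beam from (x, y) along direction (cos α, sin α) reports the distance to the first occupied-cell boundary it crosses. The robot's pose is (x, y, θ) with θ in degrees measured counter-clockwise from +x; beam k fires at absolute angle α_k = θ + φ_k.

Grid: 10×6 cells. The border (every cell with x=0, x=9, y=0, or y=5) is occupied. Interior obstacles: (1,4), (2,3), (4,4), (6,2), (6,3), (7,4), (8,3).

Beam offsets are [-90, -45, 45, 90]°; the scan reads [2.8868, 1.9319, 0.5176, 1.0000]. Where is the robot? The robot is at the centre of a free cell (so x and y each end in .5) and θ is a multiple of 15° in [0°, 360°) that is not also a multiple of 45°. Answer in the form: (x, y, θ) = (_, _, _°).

(x, y, θ) = (3.5, 1.5, 240°)

The pose lattice has 25·16 = 400 candidates. Test each by forward raycasting.
  (1.5, 1.5, 75°): beam 1 = 1.9319 ≠ 2.8868 ✗
  (7.5, 1.5, 120°): beam 1 = 1.7321 ≠ 2.8868 ✗
  (4.5, 3.5, 165°): beam 1 = 0.5176 ≠ 2.8868 ✗
  (2.5, 4.5, 300°): beam 1 = 0.5774 ≠ 2.8868 ✗
  (7.5, 1.5, 60°): beam 1 = 1.0000 ≠ 2.8868 ✗
  …
  (3.5, 1.5, 240°): r_1=2.8868, r_2=1.9319, r_3=0.5176, r_4=1.0000 — all match ✓
Only this pose fits every beam.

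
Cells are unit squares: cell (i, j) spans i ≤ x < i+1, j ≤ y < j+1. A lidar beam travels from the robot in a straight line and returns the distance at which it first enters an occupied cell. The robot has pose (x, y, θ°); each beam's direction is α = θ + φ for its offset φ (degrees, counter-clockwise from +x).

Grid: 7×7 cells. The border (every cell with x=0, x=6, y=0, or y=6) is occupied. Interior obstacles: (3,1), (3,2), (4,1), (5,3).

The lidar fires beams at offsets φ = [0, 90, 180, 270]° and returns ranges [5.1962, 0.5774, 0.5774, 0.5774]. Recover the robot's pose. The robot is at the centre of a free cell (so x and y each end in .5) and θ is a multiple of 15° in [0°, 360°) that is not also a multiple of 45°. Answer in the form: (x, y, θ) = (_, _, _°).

(x, y, θ) = (5.5, 1.5, 120°)

Enumerate (i+0.5, j+0.5, θ) over the 21 free cells and 16 admissible headings. For each, cast all 4 beams and compare to the given ranges.
  (2.5, 1.5, 195°): beam 1 = 1.5529 ≠ 5.1962 ✗
  (4.5, 3.5, 60°): beam 1 = 2.8868 ≠ 5.1962 ✗
  (3.5, 3.5, 240°): beam 1 = 0.5774 ≠ 5.1962 ✗
  …
  (5.5, 1.5, 120°): r_1=5.1962, r_2=0.5774, r_3=0.5774, r_4=0.5774 — all match ✓
No second candidate reproduces the full scan.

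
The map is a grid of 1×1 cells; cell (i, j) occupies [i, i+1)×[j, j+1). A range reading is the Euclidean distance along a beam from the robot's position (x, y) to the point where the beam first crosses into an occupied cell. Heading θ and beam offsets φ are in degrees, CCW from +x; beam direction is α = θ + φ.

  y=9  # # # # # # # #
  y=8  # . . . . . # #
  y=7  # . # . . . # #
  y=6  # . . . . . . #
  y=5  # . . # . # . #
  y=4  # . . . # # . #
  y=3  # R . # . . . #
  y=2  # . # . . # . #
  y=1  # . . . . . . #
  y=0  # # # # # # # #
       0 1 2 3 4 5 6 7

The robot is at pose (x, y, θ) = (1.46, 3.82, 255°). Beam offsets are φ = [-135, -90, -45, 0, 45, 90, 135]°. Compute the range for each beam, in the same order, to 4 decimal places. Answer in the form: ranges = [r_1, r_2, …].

ranges = [0.9200, 0.4762, 0.5312, 1.7773, 1.0800, 1.5943, 2.3600]

beam 1: φ=-135°, α=120°
  dir = (cos 120°, sin 120°) = (-0.5000, 0.8660); from cell (1,3)
  next x-line at t=0.9200, next y-line at t=0.2078; Δt_x=2.0000, Δt_y=1.1547
    y: enter (1,4) at t=0.2078
    x: enter (0,4) at t=0.9200 ← occupied
  → r_1 = 0.9200
beam 2: φ=-90°, α=165°
  dir = (cos 165°, sin 165°) = (-0.9659, 0.2588); from cell (1,3)
  next x-line at t=0.4762, next y-line at t=0.6955; Δt_x=1.0353, Δt_y=3.8637
    x: enter (0,3) at t=0.4762 ← occupied
  → r_2 = 0.4762
beam 3: φ=-45°, α=210°
  dir = (cos 210°, sin 210°) = (-0.8660, -0.5000); from cell (1,3)
  next x-line at t=0.5312, next y-line at t=1.6400; Δt_x=1.1547, Δt_y=2.0000
    x: enter (0,3) at t=0.5312 ← occupied
  → r_3 = 0.5312
beam 4: φ=0°, α=255°
  dir = (cos 255°, sin 255°) = (-0.2588, -0.9659); from cell (1,3)
  next x-line at t=1.7773, next y-line at t=0.8489; Δt_x=3.8637, Δt_y=1.0353
    y: enter (1,2) at t=0.8489
    x: enter (0,2) at t=1.7773 ← occupied
  → r_4 = 1.7773
beam 5: φ=45°, α=300°
  dir = (cos 300°, sin 300°) = (0.5000, -0.8660); from cell (1,3)
  next x-line at t=1.0800, next y-line at t=0.9469; Δt_x=2.0000, Δt_y=1.1547
    y: enter (1,2) at t=0.9469
    x: enter (2,2) at t=1.0800 ← occupied
  → r_5 = 1.0800
beam 6: φ=90°, α=345°
  dir = (cos 345°, sin 345°) = (0.9659, -0.2588); from cell (1,3)
  next x-line at t=0.5590, next y-line at t=3.1682; Δt_x=1.0353, Δt_y=3.8637
    x: enter (2,3) at t=0.5590
    x: enter (3,3) at t=1.5943 ← occupied
  → r_6 = 1.5943
beam 7: φ=135°, α=30°
  dir = (cos 30°, sin 30°) = (0.8660, 0.5000); from cell (1,3)
  next x-line at t=0.6235, next y-line at t=0.3600; Δt_x=1.1547, Δt_y=2.0000
    y: enter (1,4) at t=0.3600
    x: enter (2,4) at t=0.6235
    x: enter (3,4) at t=1.7782
    y: enter (3,5) at t=2.3600 ← occupied
  → r_7 = 2.3600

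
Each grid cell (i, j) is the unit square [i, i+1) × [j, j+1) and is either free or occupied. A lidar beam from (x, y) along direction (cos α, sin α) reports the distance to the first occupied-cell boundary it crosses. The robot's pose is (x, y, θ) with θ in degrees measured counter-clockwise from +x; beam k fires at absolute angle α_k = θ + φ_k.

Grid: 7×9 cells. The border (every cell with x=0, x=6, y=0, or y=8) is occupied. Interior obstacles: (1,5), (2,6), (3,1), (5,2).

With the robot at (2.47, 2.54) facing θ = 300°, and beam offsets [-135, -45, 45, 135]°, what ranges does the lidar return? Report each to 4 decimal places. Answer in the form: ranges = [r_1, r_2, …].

beam 1: φ=-135°, α=165°
  dir = (cos 165°, sin 165°) = (-0.9659, 0.2588); from cell (2,2)
  next x-line at t=0.4866, next y-line at t=1.7773; Δt_x=1.0353, Δt_y=3.8637
    x: enter (1,2) at t=0.4866
    x: enter (0,2) at t=1.5219 ← occupied
  → r_1 = 1.5219
beam 2: φ=-45°, α=255°
  dir = (cos 255°, sin 255°) = (-0.2588, -0.9659); from cell (2,2)
  next x-line at t=1.8159, next y-line at t=0.5590; Δt_x=3.8637, Δt_y=1.0353
    y: enter (2,1) at t=0.5590
    y: enter (2,0) at t=1.5943 ← occupied
  → r_2 = 1.5943
beam 3: φ=45°, α=345°
  dir = (cos 345°, sin 345°) = (0.9659, -0.2588); from cell (2,2)
  next x-line at t=0.5487, next y-line at t=2.0864; Δt_x=1.0353, Δt_y=3.8637
    x: enter (3,2) at t=0.5487
    x: enter (4,2) at t=1.5840
    y: enter (4,1) at t=2.0864
    x: enter (5,1) at t=2.6192
    x: enter (6,1) at t=3.6545 ← occupied
  → r_3 = 3.6545
beam 4: φ=135°, α=75°
  dir = (cos 75°, sin 75°) = (0.2588, 0.9659); from cell (2,2)
  next x-line at t=2.0478, next y-line at t=0.4762; Δt_x=3.8637, Δt_y=1.0353
    y: enter (2,3) at t=0.4762
    y: enter (2,4) at t=1.5115
    x: enter (3,4) at t=2.0478
    y: enter (3,5) at t=2.5468
    y: enter (3,6) at t=3.5821
    y: enter (3,7) at t=4.6173
    y: enter (3,8) at t=5.6526 ← occupied
  → r_4 = 5.6526

ranges = [1.5219, 1.5943, 3.6545, 5.6526]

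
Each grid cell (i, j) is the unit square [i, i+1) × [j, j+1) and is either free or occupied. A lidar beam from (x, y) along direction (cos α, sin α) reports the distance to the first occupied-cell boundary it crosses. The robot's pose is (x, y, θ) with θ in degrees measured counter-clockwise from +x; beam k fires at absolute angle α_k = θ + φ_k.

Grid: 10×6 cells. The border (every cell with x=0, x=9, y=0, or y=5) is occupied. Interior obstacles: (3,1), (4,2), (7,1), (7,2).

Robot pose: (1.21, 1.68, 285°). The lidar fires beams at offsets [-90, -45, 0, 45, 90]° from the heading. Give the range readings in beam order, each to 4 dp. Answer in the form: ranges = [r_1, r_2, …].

ranges = [0.2174, 0.4200, 0.7040, 1.3600, 2.8884]

beam 1: φ=-90°, α=195°
  cosα=-0.9659 sinα=-0.2588 | (1,1) | tMaxX 0.2174 tMaxY 2.6273 | tΔX 1.0353 tΔY 3.8637
    t=0.2174 [x] (0,1) — stop
  → r_1 = 0.2174
beam 2: φ=-45°, α=240°
  cosα=-0.5000 sinα=-0.8660 | (1,1) | tMaxX 0.4200 tMaxY 0.7852 | tΔX 2.0000 tΔY 1.1547
    t=0.4200 [x] (0,1) — stop
  → r_2 = 0.4200
beam 3: φ=0°, α=285°
  cosα=0.2588 sinα=-0.9659 | (1,1) | tMaxX 3.0523 tMaxY 0.7040 | tΔX 3.8637 tΔY 1.0353
    t=0.7040 [y] (1,0) — stop
  → r_3 = 0.7040
beam 4: φ=45°, α=330°
  cosα=0.8660 sinα=-0.5000 | (1,1) | tMaxX 0.9122 tMaxY 1.3600 | tΔX 1.1547 tΔY 2.0000
    t=0.9122 [x] (2,1)
    t=1.3600 [y] (2,0) — stop
  → r_4 = 1.3600
beam 5: φ=90°, α=15°
  cosα=0.9659 sinα=0.2588 | (1,1) | tMaxX 0.8179 tMaxY 1.2364 | tΔX 1.0353 tΔY 3.8637
    t=0.8179 [x] (2,1)
    t=1.2364 [y] (2,2)
    t=1.8531 [x] (3,2)
    t=2.8884 [x] (4,2) — stop
  → r_5 = 2.8884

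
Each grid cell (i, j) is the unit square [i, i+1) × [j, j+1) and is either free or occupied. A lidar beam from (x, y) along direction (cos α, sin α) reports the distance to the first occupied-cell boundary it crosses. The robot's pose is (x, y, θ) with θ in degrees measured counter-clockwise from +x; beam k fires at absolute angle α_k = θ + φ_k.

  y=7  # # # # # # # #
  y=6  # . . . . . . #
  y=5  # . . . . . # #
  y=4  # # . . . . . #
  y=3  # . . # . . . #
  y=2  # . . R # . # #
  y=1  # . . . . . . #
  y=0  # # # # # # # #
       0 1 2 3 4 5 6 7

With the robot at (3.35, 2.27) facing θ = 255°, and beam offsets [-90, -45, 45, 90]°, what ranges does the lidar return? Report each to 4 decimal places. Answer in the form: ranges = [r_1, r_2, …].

beam 1: φ=-90°, α=165°
  direction (-0.9659, 0.2588); cell (3,2); t to first gridline: x 0.3623, y 2.8205 (then +1.0353 / +3.8637)
    (2,2) via x @ 0.3623
    (1,2) via x @ 1.3976
    (0,2) via x @ 2.4329  # hit
  → r_1 = 2.4329
beam 2: φ=-45°, α=210°
  direction (-0.8660, -0.5000); cell (3,2); t to first gridline: x 0.4041, y 0.5400 (then +1.1547 / +2.0000)
    (2,2) via x @ 0.4041
    (2,1) via y @ 0.5400
    (1,1) via x @ 1.5588
    (1,0) via y @ 2.5400  # hit
  → r_2 = 2.5400
beam 3: φ=45°, α=300°
  direction (0.5000, -0.8660); cell (3,2); t to first gridline: x 1.3000, y 0.3118 (then +2.0000 / +1.1547)
    (3,1) via y @ 0.3118
    (4,1) via x @ 1.3000
    (4,0) via y @ 1.4665  # hit
  → r_3 = 1.4665
beam 4: φ=90°, α=345°
  direction (0.9659, -0.2588); cell (3,2); t to first gridline: x 0.6729, y 1.0432 (then +1.0353 / +3.8637)
    (4,2) via x @ 0.6729  # hit
  → r_4 = 0.6729

ranges = [2.4329, 2.5400, 1.4665, 0.6729]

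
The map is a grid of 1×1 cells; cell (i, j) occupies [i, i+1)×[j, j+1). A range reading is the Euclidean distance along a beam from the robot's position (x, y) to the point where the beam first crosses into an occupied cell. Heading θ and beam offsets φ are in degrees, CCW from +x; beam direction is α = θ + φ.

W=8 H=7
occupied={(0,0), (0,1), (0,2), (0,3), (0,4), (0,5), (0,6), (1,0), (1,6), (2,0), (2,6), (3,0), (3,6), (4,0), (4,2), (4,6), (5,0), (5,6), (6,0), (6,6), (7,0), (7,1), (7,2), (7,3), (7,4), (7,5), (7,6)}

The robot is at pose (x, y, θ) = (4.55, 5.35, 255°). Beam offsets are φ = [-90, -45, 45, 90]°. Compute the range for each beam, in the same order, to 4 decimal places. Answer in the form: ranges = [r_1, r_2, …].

ranges = [2.5114, 4.0992, 4.9000, 2.5364]

beam 1: φ=-90°, α=165°
  direction (-0.9659, 0.2588); cell (4,5); t to first gridline: x 0.5694, y 2.5114 (then +1.0353 / +3.8637)
    (3,5) via x @ 0.5694
    (2,5) via x @ 1.6047
    (2,6) via y @ 2.5114  # hit
  → r_1 = 2.5114
beam 2: φ=-45°, α=210°
  direction (-0.8660, -0.5000); cell (4,5); t to first gridline: x 0.6351, y 0.7000 (then +1.1547 / +2.0000)
    (3,5) via x @ 0.6351
    (3,4) via y @ 0.7000
    (2,4) via x @ 1.7898
    (2,3) via y @ 2.7000
    (1,3) via x @ 2.9445
    (0,3) via x @ 4.0992  # hit
  → r_2 = 4.0992
beam 3: φ=45°, α=300°
  direction (0.5000, -0.8660); cell (4,5); t to first gridline: x 0.9000, y 0.4041 (then +2.0000 / +1.1547)
    (4,4) via y @ 0.4041
    (5,4) via x @ 0.9000
    (5,3) via y @ 1.5588
    (5,2) via y @ 2.7135
    (6,2) via x @ 2.9000
    (6,1) via y @ 3.8682
    (7,1) via x @ 4.9000  # hit
  → r_3 = 4.9000
beam 4: φ=90°, α=345°
  direction (0.9659, -0.2588); cell (4,5); t to first gridline: x 0.4659, y 1.3523 (then +1.0353 / +3.8637)
    (5,5) via x @ 0.4659
    (5,4) via y @ 1.3523
    (6,4) via x @ 1.5012
    (7,4) via x @ 2.5364  # hit
  → r_4 = 2.5364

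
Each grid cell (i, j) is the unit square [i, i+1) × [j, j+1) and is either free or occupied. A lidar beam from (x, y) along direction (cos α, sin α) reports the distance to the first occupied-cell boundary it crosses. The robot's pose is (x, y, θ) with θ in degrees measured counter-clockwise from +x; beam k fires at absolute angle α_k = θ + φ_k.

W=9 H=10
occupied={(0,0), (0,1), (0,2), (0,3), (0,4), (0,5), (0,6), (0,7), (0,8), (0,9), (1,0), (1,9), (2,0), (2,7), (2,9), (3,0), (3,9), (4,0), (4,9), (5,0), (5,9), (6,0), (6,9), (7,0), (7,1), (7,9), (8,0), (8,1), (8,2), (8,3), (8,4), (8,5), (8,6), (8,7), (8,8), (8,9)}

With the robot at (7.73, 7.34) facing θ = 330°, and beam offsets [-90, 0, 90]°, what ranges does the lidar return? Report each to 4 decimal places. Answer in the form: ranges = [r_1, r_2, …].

ranges = [7.3208, 0.3118, 0.5400]

beam 1: φ=-90°, α=240°
  cosα=-0.5000 sinα=-0.8660 | (7,7) | tMaxX 1.4600 tMaxY 0.3926 | tΔX 2.0000 tΔY 1.1547
    t=0.3926 [y] (7,6)
    t=1.4600 [x] (6,6)
    t=1.5473 [y] (6,5)
    t=2.7020 [y] (6,4)
    t=3.4600 [x] (5,4)
    t=3.8567 [y] (5,3)
    t=5.0114 [y] (5,2)
    t=5.4600 [x] (4,2)
    t=6.1661 [y] (4,1)
    t=7.3208 [y] (4,0) — stop
  → r_1 = 7.3208
beam 2: φ=0°, α=330°
  cosα=0.8660 sinα=-0.5000 | (7,7) | tMaxX 0.3118 tMaxY 0.6800 | tΔX 1.1547 tΔY 2.0000
    t=0.3118 [x] (8,7) — stop
  → r_2 = 0.3118
beam 3: φ=90°, α=60°
  cosα=0.5000 sinα=0.8660 | (7,7) | tMaxX 0.5400 tMaxY 0.7621 | tΔX 2.0000 tΔY 1.1547
    t=0.5400 [x] (8,7) — stop
  → r_3 = 0.5400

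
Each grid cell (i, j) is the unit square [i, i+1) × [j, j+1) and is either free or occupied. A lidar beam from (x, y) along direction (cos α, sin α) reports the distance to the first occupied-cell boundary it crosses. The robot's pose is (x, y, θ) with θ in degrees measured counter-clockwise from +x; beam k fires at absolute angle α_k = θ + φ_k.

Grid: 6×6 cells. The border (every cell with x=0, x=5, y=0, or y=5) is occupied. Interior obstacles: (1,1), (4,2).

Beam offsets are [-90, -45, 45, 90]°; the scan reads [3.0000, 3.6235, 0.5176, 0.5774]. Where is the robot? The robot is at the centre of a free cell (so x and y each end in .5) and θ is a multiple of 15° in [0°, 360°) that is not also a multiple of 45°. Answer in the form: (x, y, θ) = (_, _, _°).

(x, y, θ) = (4.5, 3.5, 240°)

The pose lattice has 14·16 = 224 candidates. Test each by forward raycasting.
  (4.5, 1.5, 285°): beam 1 = 1.9319 ≠ 3.0000 ✗
  (4.5, 4.5, 330°): beam 1 = 4.0415 ≠ 3.0000 ✗
  (3.5, 1.5, 300°): beam 1 = 1.0000 ≠ 3.0000 ✗
  (2.5, 1.5, 345°): beam 1 = 0.5176 ≠ 3.0000 ✗
  (2.5, 1.5, 330°): beam 1 = 0.5774 ≠ 3.0000 ✗
  …
  (4.5, 3.5, 240°): r_1=3.0000, r_2=3.6235, r_3=0.5176, r_4=0.5774 — all match ✓
Only this pose fits every beam.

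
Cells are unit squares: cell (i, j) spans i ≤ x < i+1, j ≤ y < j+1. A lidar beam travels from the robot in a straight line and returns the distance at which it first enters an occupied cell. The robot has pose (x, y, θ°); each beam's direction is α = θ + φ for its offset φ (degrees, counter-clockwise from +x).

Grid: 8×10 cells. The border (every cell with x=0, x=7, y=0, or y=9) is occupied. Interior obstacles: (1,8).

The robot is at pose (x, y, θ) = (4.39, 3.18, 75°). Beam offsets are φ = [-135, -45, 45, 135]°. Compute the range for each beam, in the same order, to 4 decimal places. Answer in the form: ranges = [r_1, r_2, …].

beam 1: φ=-135°, α=300°
  direction (0.5000, -0.8660); cell (4,3); t to first gridline: x 1.2200, y 0.2078 (then +2.0000 / +1.1547)
    (4,2) via y @ 0.2078
    (5,2) via x @ 1.2200
    (5,1) via y @ 1.3625
    (5,0) via y @ 2.5172  # hit
  → r_1 = 2.5172
beam 2: φ=-45°, α=30°
  direction (0.8660, 0.5000); cell (4,3); t to first gridline: x 0.7044, y 1.6400 (then +1.1547 / +2.0000)
    (5,3) via x @ 0.7044
    (5,4) via y @ 1.6400
    (6,4) via x @ 1.8591
    (7,4) via x @ 3.0138  # hit
  → r_2 = 3.0138
beam 3: φ=45°, α=120°
  direction (-0.5000, 0.8660); cell (4,3); t to first gridline: x 0.7800, y 0.9469 (then +2.0000 / +1.1547)
    (3,3) via x @ 0.7800
    (3,4) via y @ 0.9469
    (3,5) via y @ 2.1016
    (2,5) via x @ 2.7800
    (2,6) via y @ 3.2563
    (2,7) via y @ 4.4110
    (1,7) via x @ 4.7800
    (1,8) via y @ 5.5657  # hit
  → r_3 = 5.5657
beam 4: φ=135°, α=210°
  direction (-0.8660, -0.5000); cell (4,3); t to first gridline: x 0.4503, y 0.3600 (then +1.1547 / +2.0000)
    (4,2) via y @ 0.3600
    (3,2) via x @ 0.4503
    (2,2) via x @ 1.6050
    (2,1) via y @ 2.3600
    (1,1) via x @ 2.7597
    (0,1) via x @ 3.9144  # hit
  → r_4 = 3.9144

ranges = [2.5172, 3.0138, 5.5657, 3.9144]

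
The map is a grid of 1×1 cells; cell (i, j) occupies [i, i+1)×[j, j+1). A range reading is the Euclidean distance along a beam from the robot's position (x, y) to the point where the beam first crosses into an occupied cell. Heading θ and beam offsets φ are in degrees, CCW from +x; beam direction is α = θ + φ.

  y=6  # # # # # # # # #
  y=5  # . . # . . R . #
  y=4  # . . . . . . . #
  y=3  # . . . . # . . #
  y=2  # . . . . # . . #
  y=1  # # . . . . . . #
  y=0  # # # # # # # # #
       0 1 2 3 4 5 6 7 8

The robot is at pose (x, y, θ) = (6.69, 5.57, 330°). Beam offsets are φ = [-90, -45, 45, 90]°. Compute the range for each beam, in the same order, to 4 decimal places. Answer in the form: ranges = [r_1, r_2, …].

beam 1: φ=-90°, α=240°
  cosα=-0.5000 sinα=-0.8660 | (6,5) | tMaxX 1.3800 tMaxY 0.6582 | tΔX 2.0000 tΔY 1.1547
    t=0.6582 [y] (6,4)
    t=1.3800 [x] (5,4)
    t=1.8129 [y] (5,3) — stop
  → r_1 = 1.8129
beam 2: φ=-45°, α=285°
  cosα=0.2588 sinα=-0.9659 | (6,5) | tMaxX 1.1977 tMaxY 0.5901 | tΔX 3.8637 tΔY 1.0353
    t=0.5901 [y] (6,4)
    t=1.1977 [x] (7,4)
    t=1.6254 [y] (7,3)
    t=2.6607 [y] (7,2)
    t=3.6959 [y] (7,1)
    t=4.7312 [y] (7,0) — stop
  → r_2 = 4.7312
beam 3: φ=45°, α=15°
  cosα=0.9659 sinα=0.2588 | (6,5) | tMaxX 0.3209 tMaxY 1.6614 | tΔX 1.0353 tΔY 3.8637
    t=0.3209 [x] (7,5)
    t=1.3562 [x] (8,5) — stop
  → r_3 = 1.3562
beam 4: φ=90°, α=60°
  cosα=0.5000 sinα=0.8660 | (6,5) | tMaxX 0.6200 tMaxY 0.4965 | tΔX 2.0000 tΔY 1.1547
    t=0.4965 [y] (6,6) — stop
  → r_4 = 0.4965

ranges = [1.8129, 4.7312, 1.3562, 0.4965]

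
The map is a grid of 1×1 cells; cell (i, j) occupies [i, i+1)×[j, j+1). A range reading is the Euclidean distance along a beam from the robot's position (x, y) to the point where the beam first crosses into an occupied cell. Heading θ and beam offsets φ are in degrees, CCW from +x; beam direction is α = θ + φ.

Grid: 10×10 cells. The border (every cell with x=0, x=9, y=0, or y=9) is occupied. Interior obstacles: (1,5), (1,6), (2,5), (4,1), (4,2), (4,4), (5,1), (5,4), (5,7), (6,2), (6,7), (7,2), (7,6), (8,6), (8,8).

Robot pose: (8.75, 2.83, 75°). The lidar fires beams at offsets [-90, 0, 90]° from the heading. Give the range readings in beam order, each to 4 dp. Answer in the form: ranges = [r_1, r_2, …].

ranges = [0.2588, 0.9659, 4.5205]

beam 1: φ=-90°, α=345°
  dir = (cos 345°, sin 345°) = (0.9659, -0.2588); from cell (8,2)
  next x-line at t=0.2588, next y-line at t=3.2069; Δt_x=1.0353, Δt_y=3.8637
    x: enter (9,2) at t=0.2588 ← occupied
  → r_1 = 0.2588
beam 2: φ=0°, α=75°
  dir = (cos 75°, sin 75°) = (0.2588, 0.9659); from cell (8,2)
  next x-line at t=0.9659, next y-line at t=0.1760; Δt_x=3.8637, Δt_y=1.0353
    y: enter (8,3) at t=0.1760
    x: enter (9,3) at t=0.9659 ← occupied
  → r_2 = 0.9659
beam 3: φ=90°, α=165°
  dir = (cos 165°, sin 165°) = (-0.9659, 0.2588); from cell (8,2)
  next x-line at t=0.7765, next y-line at t=0.6568; Δt_x=1.0353, Δt_y=3.8637
    y: enter (8,3) at t=0.6568
    x: enter (7,3) at t=0.7765
    x: enter (6,3) at t=1.8117
    x: enter (5,3) at t=2.8470
    x: enter (4,3) at t=3.8823
    y: enter (4,4) at t=4.5205 ← occupied
  → r_3 = 4.5205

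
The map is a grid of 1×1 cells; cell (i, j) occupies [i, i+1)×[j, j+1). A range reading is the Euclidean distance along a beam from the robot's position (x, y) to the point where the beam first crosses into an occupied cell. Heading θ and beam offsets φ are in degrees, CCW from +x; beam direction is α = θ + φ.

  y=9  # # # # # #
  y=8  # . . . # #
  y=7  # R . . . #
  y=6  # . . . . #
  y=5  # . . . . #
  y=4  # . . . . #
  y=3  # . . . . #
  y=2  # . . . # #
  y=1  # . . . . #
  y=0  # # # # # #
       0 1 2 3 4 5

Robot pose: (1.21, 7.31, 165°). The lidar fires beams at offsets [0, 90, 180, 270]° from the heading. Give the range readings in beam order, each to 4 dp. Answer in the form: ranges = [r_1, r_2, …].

ranges = [0.2174, 0.8114, 3.9237, 1.7496]

beam 1: φ=0°, α=165°
  direction (-0.9659, 0.2588); cell (1,7); t to first gridline: x 0.2174, y 2.6660 (then +1.0353 / +3.8637)
    (0,7) via x @ 0.2174  # hit
  → r_1 = 0.2174
beam 2: φ=90°, α=255°
  direction (-0.2588, -0.9659); cell (1,7); t to first gridline: x 0.8114, y 0.3209 (then +3.8637 / +1.0353)
    (1,6) via y @ 0.3209
    (0,6) via x @ 0.8114  # hit
  → r_2 = 0.8114
beam 3: φ=180°, α=345°
  direction (0.9659, -0.2588); cell (1,7); t to first gridline: x 0.8179, y 1.1977 (then +1.0353 / +3.8637)
    (2,7) via x @ 0.8179
    (2,6) via y @ 1.1977
    (3,6) via x @ 1.8531
    (4,6) via x @ 2.8884
    (5,6) via x @ 3.9237  # hit
  → r_3 = 3.9237
beam 4: φ=270°, α=75°
  direction (0.2588, 0.9659); cell (1,7); t to first gridline: x 3.0523, y 0.7143 (then +3.8637 / +1.0353)
    (1,8) via y @ 0.7143
    (1,9) via y @ 1.7496  # hit
  → r_4 = 1.7496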